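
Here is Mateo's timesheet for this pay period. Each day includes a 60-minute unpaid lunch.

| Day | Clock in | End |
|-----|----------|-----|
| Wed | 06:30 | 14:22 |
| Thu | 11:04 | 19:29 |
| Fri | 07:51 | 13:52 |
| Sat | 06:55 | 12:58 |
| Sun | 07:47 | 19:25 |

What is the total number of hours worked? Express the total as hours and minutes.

34 h 59 min

Wed: 06:30–14:22 = 7 h 52 min; less 60 min break → 6 h 52 min
Thu: 11:04–19:29 = 8 h 25 min; less 60 min break → 7 h 25 min
Fri: 07:51–13:52 = 6 h 1 min; less 60 min break → 5 h 1 min
Sat: 06:55–12:58 = 6 h 3 min; less 60 min break → 5 h 3 min
Sun: 07:47–19:25 = 11 h 38 min; less 60 min break → 10 h 38 min
Total: 6 h 52 min + 7 h 25 min + 5 h 1 min + 5 h 3 min + 10 h 38 min = 34 h 59 min.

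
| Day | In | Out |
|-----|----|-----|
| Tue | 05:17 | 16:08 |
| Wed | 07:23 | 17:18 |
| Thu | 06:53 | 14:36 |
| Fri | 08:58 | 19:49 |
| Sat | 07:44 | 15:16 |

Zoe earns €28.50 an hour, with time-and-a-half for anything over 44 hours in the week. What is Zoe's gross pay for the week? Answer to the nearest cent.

Tue: 05:17–16:08 = 10 h 51 min
Wed: 07:23–17:18 = 9 h 55 min
Thu: 06:53–14:36 = 7 h 43 min
Fri: 08:58–19:49 = 10 h 51 min
Sat: 07:44–15:16 = 7 h 32 min
Total worked: 46 h 52 min = 2812 min.
Regular 44 h 0 min = 2640 min at €28.50/h; overtime 2 h 52 min = 172 min at €42.75/h.
Pay = (2640 × €28.50 + 172 × €42.75) ÷ 60 = €1376.55.

€1376.55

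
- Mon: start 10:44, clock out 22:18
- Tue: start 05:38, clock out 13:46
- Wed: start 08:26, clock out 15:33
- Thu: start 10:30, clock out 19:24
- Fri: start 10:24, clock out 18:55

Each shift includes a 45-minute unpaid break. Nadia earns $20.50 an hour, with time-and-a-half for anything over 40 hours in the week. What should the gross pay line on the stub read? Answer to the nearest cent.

$834.86

Mon: 10:44–22:18 = 11 h 34 min; less 45 min break → 10 h 49 min
Tue: 05:38–13:46 = 8 h 8 min; less 45 min break → 7 h 23 min
Wed: 08:26–15:33 = 7 h 7 min; less 45 min break → 6 h 22 min
Thu: 10:30–19:24 = 8 h 54 min; less 45 min break → 8 h 9 min
Fri: 10:24–18:55 = 8 h 31 min; less 45 min break → 7 h 46 min
Total worked: 40 h 29 min = 2429 min.
Regular 40 h 0 min = 2400 min at $20.50/h; overtime 0 h 29 min = 29 min at $30.75/h.
Pay = (2400 × $20.50 + 29 × $30.75) ÷ 60 = $834.86.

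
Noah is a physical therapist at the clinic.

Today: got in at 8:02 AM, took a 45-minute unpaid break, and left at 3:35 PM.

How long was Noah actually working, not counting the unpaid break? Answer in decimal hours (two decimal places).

6.80 hours

Today: 8:02 AM–3:35 PM = 7 h 33 min; less 45 min break → 6 h 48 min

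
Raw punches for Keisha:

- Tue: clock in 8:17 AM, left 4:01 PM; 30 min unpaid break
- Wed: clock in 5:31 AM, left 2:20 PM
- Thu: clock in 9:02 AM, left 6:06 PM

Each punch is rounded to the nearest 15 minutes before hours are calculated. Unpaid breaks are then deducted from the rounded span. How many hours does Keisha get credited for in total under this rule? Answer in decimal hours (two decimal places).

25.00 hours

Tue: in 8:17 AM→8:15 AM, out 4:01 PM→4:00 PM; 7 h 45 min − 30 min = 7 h 15 min
Wed: in 5:31 AM→5:30 AM, out 2:20 PM→2:15 PM; 8 h 45 min
Thu: in 9:02 AM→9:00 AM, out 6:06 PM→6:00 PM; 9 h 0 min
Total credited: 25 h 0 min.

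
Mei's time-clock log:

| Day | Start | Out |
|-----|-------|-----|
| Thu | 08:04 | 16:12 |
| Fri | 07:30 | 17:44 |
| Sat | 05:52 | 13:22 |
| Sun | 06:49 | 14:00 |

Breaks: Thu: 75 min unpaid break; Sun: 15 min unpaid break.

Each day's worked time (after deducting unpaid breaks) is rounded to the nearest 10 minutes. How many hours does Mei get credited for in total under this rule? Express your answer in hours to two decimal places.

31.50 hours

Thu: 08:04–16:12 = 8 h 8 min − 75 min = 6 h 53 min → rounds to 6 h 50 min
Fri: 07:30–17:44 = 10 h 14 min → rounds to 10 h 10 min
Sat: 05:52–13:22 = 7 h 30 min → rounds to 7 h 30 min
Sun: 06:49–14:00 = 7 h 11 min − 15 min = 6 h 56 min → rounds to 7 h 0 min
Total credited: 31 h 30 min.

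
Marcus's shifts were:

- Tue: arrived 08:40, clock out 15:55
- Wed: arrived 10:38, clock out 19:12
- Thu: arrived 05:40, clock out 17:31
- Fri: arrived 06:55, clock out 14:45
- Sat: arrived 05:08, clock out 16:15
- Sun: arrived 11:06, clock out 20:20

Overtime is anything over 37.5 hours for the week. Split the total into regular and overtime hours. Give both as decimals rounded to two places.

Tue: 08:40–15:55 = 7 h 15 min
Wed: 10:38–19:12 = 8 h 34 min
Thu: 05:40–17:31 = 11 h 51 min
Fri: 06:55–14:45 = 7 h 50 min
Sat: 05:08–16:15 = 11 h 7 min
Sun: 11:06–20:20 = 9 h 14 min
Total worked: 55 h 51 min = 55.85 h.
Threshold 37.5 h → overtime 18 h 21 min, regular 37 h 30 min.

Regular 37.50 hours, overtime 18.35 hours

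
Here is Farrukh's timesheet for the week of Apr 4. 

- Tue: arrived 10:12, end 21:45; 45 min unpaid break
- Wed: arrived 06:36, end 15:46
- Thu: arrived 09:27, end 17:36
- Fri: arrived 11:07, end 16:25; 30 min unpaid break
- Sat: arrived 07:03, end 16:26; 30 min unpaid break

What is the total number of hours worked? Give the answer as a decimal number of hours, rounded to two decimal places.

Tue: 10:12–21:45 = 11 h 33 min; less 45 min break → 10 h 48 min
Wed: 06:36–15:46 = 9 h 10 min
Thu: 09:27–17:36 = 8 h 9 min
Fri: 11:07–16:25 = 5 h 18 min; less 30 min break → 4 h 48 min
Sat: 07:03–16:26 = 9 h 23 min; less 30 min break → 8 h 53 min
Total: 10 h 48 min + 9 h 10 min + 8 h 9 min + 4 h 48 min + 8 h 53 min = 41 h 48 min.

41.80 hours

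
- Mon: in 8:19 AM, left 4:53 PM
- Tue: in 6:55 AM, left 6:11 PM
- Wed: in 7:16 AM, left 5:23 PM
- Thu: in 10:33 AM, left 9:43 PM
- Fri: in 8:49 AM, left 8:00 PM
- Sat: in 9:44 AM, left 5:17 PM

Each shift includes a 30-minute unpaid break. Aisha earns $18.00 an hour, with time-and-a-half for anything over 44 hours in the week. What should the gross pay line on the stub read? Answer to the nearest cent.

$1138.95

Mon: 8:19 AM–4:53 PM = 8 h 34 min; less 30 min break → 8 h 4 min
Tue: 6:55 AM–6:11 PM = 11 h 16 min; less 30 min break → 10 h 46 min
Wed: 7:16 AM–5:23 PM = 10 h 7 min; less 30 min break → 9 h 37 min
Thu: 10:33 AM–9:43 PM = 11 h 10 min; less 30 min break → 10 h 40 min
Fri: 8:49 AM–8:00 PM = 11 h 11 min; less 30 min break → 10 h 41 min
Sat: 9:44 AM–5:17 PM = 7 h 33 min; less 30 min break → 7 h 3 min
Total worked: 56 h 51 min = 3411 min.
Regular 44 h 0 min = 2640 min at $18.00/h; overtime 12 h 51 min = 771 min at $27.00/h.
Pay = (2640 × $18.00 + 771 × $27.00) ÷ 60 = $1138.95.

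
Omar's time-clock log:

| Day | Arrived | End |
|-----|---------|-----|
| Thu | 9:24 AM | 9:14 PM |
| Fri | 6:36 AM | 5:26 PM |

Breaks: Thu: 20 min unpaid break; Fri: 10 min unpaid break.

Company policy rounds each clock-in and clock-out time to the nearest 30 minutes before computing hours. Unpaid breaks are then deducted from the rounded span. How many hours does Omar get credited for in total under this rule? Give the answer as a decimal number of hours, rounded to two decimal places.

22.00 hours

Thu: in 9:24 AM→9:30 AM, out 9:14 PM→9:00 PM; 11 h 30 min − 20 min = 11 h 10 min
Fri: in 6:36 AM→6:30 AM, out 5:26 PM→5:30 PM; 11 h 0 min − 10 min = 10 h 50 min
Total credited: 22 h 0 min.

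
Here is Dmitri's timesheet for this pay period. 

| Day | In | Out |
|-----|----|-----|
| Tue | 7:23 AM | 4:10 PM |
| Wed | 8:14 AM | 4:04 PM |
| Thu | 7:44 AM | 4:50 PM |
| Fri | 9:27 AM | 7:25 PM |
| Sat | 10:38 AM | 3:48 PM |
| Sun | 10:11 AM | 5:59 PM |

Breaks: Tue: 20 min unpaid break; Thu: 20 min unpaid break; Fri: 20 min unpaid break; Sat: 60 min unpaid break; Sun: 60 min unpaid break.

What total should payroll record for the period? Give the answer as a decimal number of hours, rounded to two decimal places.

45.65 hours

Tue: 7:23 AM–4:10 PM = 8 h 47 min; less 20 min break → 8 h 27 min
Wed: 8:14 AM–4:04 PM = 7 h 50 min
Thu: 7:44 AM–4:50 PM = 9 h 6 min; less 20 min break → 8 h 46 min
Fri: 9:27 AM–7:25 PM = 9 h 58 min; less 20 min break → 9 h 38 min
Sat: 10:38 AM–3:48 PM = 5 h 10 min; less 60 min break → 4 h 10 min
Sun: 10:11 AM–5:59 PM = 7 h 48 min; less 60 min break → 6 h 48 min
Total: 8 h 27 min + 7 h 50 min + 8 h 46 min + 9 h 38 min + 4 h 10 min + 6 h 48 min = 45 h 39 min.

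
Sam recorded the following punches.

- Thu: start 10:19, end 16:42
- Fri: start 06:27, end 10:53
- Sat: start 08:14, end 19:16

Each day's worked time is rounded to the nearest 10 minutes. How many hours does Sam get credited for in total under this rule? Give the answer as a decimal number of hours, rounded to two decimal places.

21.83 hours

Thu: 10:19–16:42 = 6 h 23 min → rounds to 6 h 20 min
Fri: 06:27–10:53 = 4 h 26 min → rounds to 4 h 30 min
Sat: 08:14–19:16 = 11 h 2 min → rounds to 11 h 0 min
Total credited: 21 h 50 min.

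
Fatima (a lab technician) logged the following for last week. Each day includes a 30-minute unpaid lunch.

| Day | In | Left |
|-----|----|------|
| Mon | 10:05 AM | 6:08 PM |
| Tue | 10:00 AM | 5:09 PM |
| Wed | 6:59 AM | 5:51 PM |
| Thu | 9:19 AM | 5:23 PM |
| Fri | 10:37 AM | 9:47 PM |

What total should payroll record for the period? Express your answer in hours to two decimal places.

Mon: 10:05 AM–6:08 PM = 8 h 3 min; less 30 min break → 7 h 33 min
Tue: 10:00 AM–5:09 PM = 7 h 9 min; less 30 min break → 6 h 39 min
Wed: 6:59 AM–5:51 PM = 10 h 52 min; less 30 min break → 10 h 22 min
Thu: 9:19 AM–5:23 PM = 8 h 4 min; less 30 min break → 7 h 34 min
Fri: 10:37 AM–9:47 PM = 11 h 10 min; less 30 min break → 10 h 40 min
Total: 7 h 33 min + 6 h 39 min + 10 h 22 min + 7 h 34 min + 10 h 40 min = 42 h 48 min.

42.80 hours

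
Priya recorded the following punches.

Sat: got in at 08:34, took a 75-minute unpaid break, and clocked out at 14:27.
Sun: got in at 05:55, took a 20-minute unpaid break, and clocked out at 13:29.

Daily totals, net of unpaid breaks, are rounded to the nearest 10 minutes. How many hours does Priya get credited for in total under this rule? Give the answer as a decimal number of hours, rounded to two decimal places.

Sat: 08:34–14:27 = 5 h 53 min − 75 min = 4 h 38 min → rounds to 4 h 40 min
Sun: 05:55–13:29 = 7 h 34 min − 20 min = 7 h 14 min → rounds to 7 h 10 min
Total credited: 11 h 50 min.

11.83 hours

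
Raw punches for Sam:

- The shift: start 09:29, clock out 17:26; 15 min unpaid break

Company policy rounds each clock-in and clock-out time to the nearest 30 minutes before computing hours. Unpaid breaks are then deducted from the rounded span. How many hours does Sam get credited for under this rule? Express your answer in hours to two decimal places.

The shift: in 09:29→09:30, out 17:26→17:30; 8 h 0 min − 15 min = 7 h 45 min

7.75 hours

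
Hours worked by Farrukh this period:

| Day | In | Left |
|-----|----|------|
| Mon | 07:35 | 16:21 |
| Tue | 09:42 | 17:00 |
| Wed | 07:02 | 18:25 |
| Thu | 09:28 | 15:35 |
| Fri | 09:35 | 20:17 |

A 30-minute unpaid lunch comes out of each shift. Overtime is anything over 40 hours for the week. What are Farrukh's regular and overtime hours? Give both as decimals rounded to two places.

Regular 40.00 hours, overtime 1.77 hours

Mon: 07:35–16:21 = 8 h 46 min; less 30 min break → 8 h 16 min
Tue: 09:42–17:00 = 7 h 18 min; less 30 min break → 6 h 48 min
Wed: 07:02–18:25 = 11 h 23 min; less 30 min break → 10 h 53 min
Thu: 09:28–15:35 = 6 h 7 min; less 30 min break → 5 h 37 min
Fri: 09:35–20:17 = 10 h 42 min; less 30 min break → 10 h 12 min
Total worked: 41 h 46 min = 41.77 h.
Threshold 40 h → overtime 1 h 46 min, regular 40 h 0 min.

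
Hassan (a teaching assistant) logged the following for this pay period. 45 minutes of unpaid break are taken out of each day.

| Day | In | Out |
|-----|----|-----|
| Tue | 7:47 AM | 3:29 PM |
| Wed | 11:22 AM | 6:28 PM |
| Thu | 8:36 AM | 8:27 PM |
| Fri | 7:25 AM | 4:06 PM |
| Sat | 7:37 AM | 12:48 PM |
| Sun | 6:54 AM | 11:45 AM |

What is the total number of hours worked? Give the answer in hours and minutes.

40 h 52 min

Tue: 7:47 AM–3:29 PM = 7 h 42 min; less 45 min break → 6 h 57 min
Wed: 11:22 AM–6:28 PM = 7 h 6 min; less 45 min break → 6 h 21 min
Thu: 8:36 AM–8:27 PM = 11 h 51 min; less 45 min break → 11 h 6 min
Fri: 7:25 AM–4:06 PM = 8 h 41 min; less 45 min break → 7 h 56 min
Sat: 7:37 AM–12:48 PM = 5 h 11 min; less 45 min break → 4 h 26 min
Sun: 6:54 AM–11:45 AM = 4 h 51 min; less 45 min break → 4 h 6 min
Total: 6 h 57 min + 6 h 21 min + 11 h 6 min + 7 h 56 min + 4 h 26 min + 4 h 6 min = 40 h 52 min.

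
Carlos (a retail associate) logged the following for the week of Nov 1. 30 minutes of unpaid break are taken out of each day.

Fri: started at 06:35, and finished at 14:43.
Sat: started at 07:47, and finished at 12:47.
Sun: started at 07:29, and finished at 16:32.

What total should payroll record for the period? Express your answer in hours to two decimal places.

Fri: 06:35–14:43 = 8 h 8 min; less 30 min break → 7 h 38 min
Sat: 07:47–12:47 = 5 h 0 min; less 30 min break → 4 h 30 min
Sun: 07:29–16:32 = 9 h 3 min; less 30 min break → 8 h 33 min
Total: 7 h 38 min + 4 h 30 min + 8 h 33 min = 20 h 41 min.

20.68 hours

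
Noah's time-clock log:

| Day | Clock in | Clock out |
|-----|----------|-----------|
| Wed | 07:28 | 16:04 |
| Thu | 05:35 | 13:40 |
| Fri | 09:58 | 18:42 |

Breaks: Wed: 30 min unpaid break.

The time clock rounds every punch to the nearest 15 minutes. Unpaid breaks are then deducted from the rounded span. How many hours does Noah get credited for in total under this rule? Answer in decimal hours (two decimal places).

Wed: in 07:28→07:30, out 16:04→16:00; 8 h 30 min − 30 min = 8 h 0 min
Thu: in 05:35→05:30, out 13:40→13:45; 8 h 15 min
Fri: in 09:58→10:00, out 18:42→18:45; 8 h 45 min
Total credited: 25 h 0 min.

25.00 hours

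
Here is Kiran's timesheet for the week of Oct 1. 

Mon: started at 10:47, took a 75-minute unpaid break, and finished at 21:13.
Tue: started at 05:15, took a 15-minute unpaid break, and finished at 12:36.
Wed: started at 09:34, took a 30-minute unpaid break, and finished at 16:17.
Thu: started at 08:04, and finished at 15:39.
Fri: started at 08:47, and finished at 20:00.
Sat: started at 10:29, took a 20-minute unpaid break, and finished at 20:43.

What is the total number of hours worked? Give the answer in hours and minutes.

Mon: 10:47–21:13 = 10 h 26 min; less 75 min break → 9 h 11 min
Tue: 05:15–12:36 = 7 h 21 min; less 15 min break → 7 h 6 min
Wed: 09:34–16:17 = 6 h 43 min; less 30 min break → 6 h 13 min
Thu: 08:04–15:39 = 7 h 35 min
Fri: 08:47–20:00 = 11 h 13 min
Sat: 10:29–20:43 = 10 h 14 min; less 20 min break → 9 h 54 min
Total: 9 h 11 min + 7 h 6 min + 6 h 13 min + 7 h 35 min + 11 h 13 min + 9 h 54 min = 51 h 12 min.

51 h 12 min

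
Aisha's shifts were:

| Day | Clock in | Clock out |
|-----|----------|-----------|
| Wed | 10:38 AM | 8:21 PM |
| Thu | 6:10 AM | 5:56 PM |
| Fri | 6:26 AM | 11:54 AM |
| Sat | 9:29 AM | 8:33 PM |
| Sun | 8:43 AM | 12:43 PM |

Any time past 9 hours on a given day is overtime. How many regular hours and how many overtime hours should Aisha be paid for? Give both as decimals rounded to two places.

Wed: 10:38 AM–8:21 PM = 9 h 43 min
Thu: 6:10 AM–5:56 PM = 11 h 46 min
Fri: 6:26 AM–11:54 AM = 5 h 28 min
Sat: 9:29 AM–8:33 PM = 11 h 4 min
Sun: 8:43 AM–12:43 PM = 4 h 0 min
Wed reg 9 h 0 min / OT 0 h 43 min; Thu reg 9 h 0 min / OT 2 h 46 min; Fri reg 5 h 28 min / OT 0 h 0 min; Sat reg 9 h 0 min / OT 2 h 4 min; Sun reg 4 h 0 min / OT 0 h 0 min.
Totals: regular 36 h 28 min, overtime 5 h 33 min.

Regular 36.47 hours, overtime 5.55 hours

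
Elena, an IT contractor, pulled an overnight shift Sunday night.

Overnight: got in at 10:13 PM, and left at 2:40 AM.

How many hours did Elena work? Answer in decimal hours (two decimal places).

4.45 hours

Overnight: 10:13 PM → midnight = 1 h 47 min; midnight → 2:40 AM = 2 h 40 min; span 4 h 27 min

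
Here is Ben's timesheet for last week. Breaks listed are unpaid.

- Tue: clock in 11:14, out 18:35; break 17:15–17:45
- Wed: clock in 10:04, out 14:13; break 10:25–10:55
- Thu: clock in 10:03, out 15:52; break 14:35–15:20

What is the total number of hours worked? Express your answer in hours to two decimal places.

15.57 hours

Tue: 11:14–18:35 = 7 h 21 min; less 30 min break → 6 h 51 min
Wed: 10:04–14:13 = 4 h 9 min; less 30 min break → 3 h 39 min
Thu: 10:03–15:52 = 5 h 49 min; less 45 min break → 5 h 4 min
Total: 6 h 51 min + 3 h 39 min + 5 h 4 min = 15 h 34 min.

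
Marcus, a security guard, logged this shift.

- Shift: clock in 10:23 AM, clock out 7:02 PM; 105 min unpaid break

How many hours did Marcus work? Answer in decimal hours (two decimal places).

6.90 hours

Shift: 10:23 AM–7:02 PM = 8 h 39 min; less 105 min break → 6 h 54 min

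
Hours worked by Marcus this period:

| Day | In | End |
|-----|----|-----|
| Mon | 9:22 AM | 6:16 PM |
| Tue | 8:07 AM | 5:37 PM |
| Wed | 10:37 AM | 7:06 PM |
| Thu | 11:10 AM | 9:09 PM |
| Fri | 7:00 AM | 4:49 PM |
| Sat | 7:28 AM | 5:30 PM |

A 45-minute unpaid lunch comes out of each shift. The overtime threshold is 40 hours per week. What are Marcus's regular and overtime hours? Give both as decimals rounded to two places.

Mon: 9:22 AM–6:16 PM = 8 h 54 min; less 45 min break → 8 h 9 min
Tue: 8:07 AM–5:37 PM = 9 h 30 min; less 45 min break → 8 h 45 min
Wed: 10:37 AM–7:06 PM = 8 h 29 min; less 45 min break → 7 h 44 min
Thu: 11:10 AM–9:09 PM = 9 h 59 min; less 45 min break → 9 h 14 min
Fri: 7:00 AM–4:49 PM = 9 h 49 min; less 45 min break → 9 h 4 min
Sat: 7:28 AM–5:30 PM = 10 h 2 min; less 45 min break → 9 h 17 min
Total worked: 52 h 13 min = 52.22 h.
Threshold 40 h → overtime 12 h 13 min, regular 40 h 0 min.

Regular 40.00 hours, overtime 12.22 hours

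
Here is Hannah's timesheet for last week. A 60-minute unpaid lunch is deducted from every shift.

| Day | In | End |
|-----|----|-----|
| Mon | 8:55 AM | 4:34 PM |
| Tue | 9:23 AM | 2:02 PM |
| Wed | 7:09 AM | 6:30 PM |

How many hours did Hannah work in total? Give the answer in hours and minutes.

20 h 39 min

Mon: 8:55 AM–4:34 PM = 7 h 39 min; less 60 min break → 6 h 39 min
Tue: 9:23 AM–2:02 PM = 4 h 39 min; less 60 min break → 3 h 39 min
Wed: 7:09 AM–6:30 PM = 11 h 21 min; less 60 min break → 10 h 21 min
Total: 6 h 39 min + 3 h 39 min + 10 h 21 min = 20 h 39 min.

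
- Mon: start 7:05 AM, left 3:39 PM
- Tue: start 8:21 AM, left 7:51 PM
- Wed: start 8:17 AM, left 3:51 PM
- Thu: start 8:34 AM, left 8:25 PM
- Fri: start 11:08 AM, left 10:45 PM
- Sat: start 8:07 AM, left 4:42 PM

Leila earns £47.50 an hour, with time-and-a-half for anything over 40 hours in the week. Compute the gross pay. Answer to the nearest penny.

£3302.44

Mon: 7:05 AM–3:39 PM = 8 h 34 min
Tue: 8:21 AM–7:51 PM = 11 h 30 min
Wed: 8:17 AM–3:51 PM = 7 h 34 min
Thu: 8:34 AM–8:25 PM = 11 h 51 min
Fri: 11:08 AM–10:45 PM = 11 h 37 min
Sat: 8:07 AM–4:42 PM = 8 h 35 min
Total worked: 59 h 41 min = 3581 min.
Regular 40 h 0 min = 2400 min at £47.50/h; overtime 19 h 41 min = 1181 min at £71.25/h.
Pay = (2400 × £47.50 + 1181 × £71.25) ÷ 60 = £3302.44.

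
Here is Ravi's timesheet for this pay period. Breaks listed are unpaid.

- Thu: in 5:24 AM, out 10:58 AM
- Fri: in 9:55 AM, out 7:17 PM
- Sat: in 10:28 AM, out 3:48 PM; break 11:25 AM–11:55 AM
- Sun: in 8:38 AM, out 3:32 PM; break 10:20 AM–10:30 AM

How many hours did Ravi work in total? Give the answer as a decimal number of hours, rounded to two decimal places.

26.50 hours

Thu: 5:24 AM–10:58 AM = 5 h 34 min
Fri: 9:55 AM–7:17 PM = 9 h 22 min
Sat: 10:28 AM–3:48 PM = 5 h 20 min; less 30 min break → 4 h 50 min
Sun: 8:38 AM–3:32 PM = 6 h 54 min; less 10 min break → 6 h 44 min
Total: 5 h 34 min + 9 h 22 min + 4 h 50 min + 6 h 44 min = 26 h 30 min.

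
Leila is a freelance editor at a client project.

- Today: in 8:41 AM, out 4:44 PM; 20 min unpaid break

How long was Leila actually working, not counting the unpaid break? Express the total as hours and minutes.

7 h 43 min

Today: 8:41 AM–4:44 PM = 8 h 3 min; less 20 min break → 7 h 43 min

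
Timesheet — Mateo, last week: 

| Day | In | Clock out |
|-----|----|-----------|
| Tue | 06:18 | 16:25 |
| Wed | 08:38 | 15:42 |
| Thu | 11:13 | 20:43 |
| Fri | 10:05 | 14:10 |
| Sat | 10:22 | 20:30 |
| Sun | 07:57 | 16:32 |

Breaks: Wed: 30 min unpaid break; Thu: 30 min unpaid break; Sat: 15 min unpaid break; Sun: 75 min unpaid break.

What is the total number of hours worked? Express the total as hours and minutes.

46 h 59 min

Tue: 06:18–16:25 = 10 h 7 min
Wed: 08:38–15:42 = 7 h 4 min; less 30 min break → 6 h 34 min
Thu: 11:13–20:43 = 9 h 30 min; less 30 min break → 9 h 0 min
Fri: 10:05–14:10 = 4 h 5 min
Sat: 10:22–20:30 = 10 h 8 min; less 15 min break → 9 h 53 min
Sun: 07:57–16:32 = 8 h 35 min; less 75 min break → 7 h 20 min
Total: 10 h 7 min + 6 h 34 min + 9 h 0 min + 4 h 5 min + 9 h 53 min + 7 h 20 min = 46 h 59 min.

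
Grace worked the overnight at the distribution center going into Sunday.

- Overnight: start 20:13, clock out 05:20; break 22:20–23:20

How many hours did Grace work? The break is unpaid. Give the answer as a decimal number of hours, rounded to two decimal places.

Overnight: 20:13 → midnight = 3 h 47 min; midnight → 05:20 = 5 h 20 min; span 9 h 7 min; less 60 min break → 8 h 7 min

8.12 hours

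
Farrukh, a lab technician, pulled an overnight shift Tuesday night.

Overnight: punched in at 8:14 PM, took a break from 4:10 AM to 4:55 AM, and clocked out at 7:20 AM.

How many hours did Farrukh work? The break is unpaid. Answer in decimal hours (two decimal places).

10.35 hours

Overnight: 8:14 PM → midnight = 3 h 46 min; midnight → 7:20 AM = 7 h 20 min; span 11 h 6 min; less 45 min break → 10 h 21 min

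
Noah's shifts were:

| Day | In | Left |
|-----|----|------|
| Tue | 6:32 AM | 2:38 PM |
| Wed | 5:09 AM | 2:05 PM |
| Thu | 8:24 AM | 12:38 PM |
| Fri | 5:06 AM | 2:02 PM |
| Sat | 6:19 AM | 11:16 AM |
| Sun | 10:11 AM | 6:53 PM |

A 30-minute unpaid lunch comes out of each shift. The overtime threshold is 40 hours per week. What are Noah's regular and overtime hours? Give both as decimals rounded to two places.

Regular 40.00 hours, overtime 0.85 hours

Tue: 6:32 AM–2:38 PM = 8 h 6 min; less 30 min break → 7 h 36 min
Wed: 5:09 AM–2:05 PM = 8 h 56 min; less 30 min break → 8 h 26 min
Thu: 8:24 AM–12:38 PM = 4 h 14 min; less 30 min break → 3 h 44 min
Fri: 5:06 AM–2:02 PM = 8 h 56 min; less 30 min break → 8 h 26 min
Sat: 6:19 AM–11:16 AM = 4 h 57 min; less 30 min break → 4 h 27 min
Sun: 10:11 AM–6:53 PM = 8 h 42 min; less 30 min break → 8 h 12 min
Total worked: 40 h 51 min = 40.85 h.
Threshold 40 h → overtime 0 h 51 min, regular 40 h 0 min.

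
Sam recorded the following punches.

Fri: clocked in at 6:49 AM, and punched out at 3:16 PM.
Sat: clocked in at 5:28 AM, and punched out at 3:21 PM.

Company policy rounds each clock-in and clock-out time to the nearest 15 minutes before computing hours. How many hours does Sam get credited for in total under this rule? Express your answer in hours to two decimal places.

Fri: in 6:49 AM→6:45 AM, out 3:16 PM→3:15 PM; 8 h 30 min
Sat: in 5:28 AM→5:30 AM, out 3:21 PM→3:15 PM; 9 h 45 min
Total credited: 18 h 15 min.

18.25 hours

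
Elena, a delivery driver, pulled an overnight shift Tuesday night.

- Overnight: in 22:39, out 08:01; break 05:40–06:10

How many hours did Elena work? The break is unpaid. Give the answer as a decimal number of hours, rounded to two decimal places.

8.87 hours

Overnight: 22:39 → midnight = 1 h 21 min; midnight → 08:01 = 8 h 1 min; span 9 h 22 min; less 30 min break → 8 h 52 min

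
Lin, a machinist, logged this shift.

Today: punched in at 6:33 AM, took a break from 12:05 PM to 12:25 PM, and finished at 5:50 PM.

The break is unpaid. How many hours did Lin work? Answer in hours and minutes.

Today: 6:33 AM–5:50 PM = 11 h 17 min; less 20 min break → 10 h 57 min

10 h 57 min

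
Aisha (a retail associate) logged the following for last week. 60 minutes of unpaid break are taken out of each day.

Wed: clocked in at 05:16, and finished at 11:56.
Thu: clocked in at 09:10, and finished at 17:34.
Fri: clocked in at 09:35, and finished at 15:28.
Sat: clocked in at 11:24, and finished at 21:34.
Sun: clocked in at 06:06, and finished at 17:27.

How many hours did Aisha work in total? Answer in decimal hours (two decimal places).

Wed: 05:16–11:56 = 6 h 40 min; less 60 min break → 5 h 40 min
Thu: 09:10–17:34 = 8 h 24 min; less 60 min break → 7 h 24 min
Fri: 09:35–15:28 = 5 h 53 min; less 60 min break → 4 h 53 min
Sat: 11:24–21:34 = 10 h 10 min; less 60 min break → 9 h 10 min
Sun: 06:06–17:27 = 11 h 21 min; less 60 min break → 10 h 21 min
Total: 5 h 40 min + 7 h 24 min + 4 h 53 min + 9 h 10 min + 10 h 21 min = 37 h 28 min.

37.47 hours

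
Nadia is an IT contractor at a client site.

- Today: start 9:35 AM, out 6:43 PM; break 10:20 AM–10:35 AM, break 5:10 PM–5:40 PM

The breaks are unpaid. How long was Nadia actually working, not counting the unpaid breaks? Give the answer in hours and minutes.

8 h 23 min

Today: 9:35 AM–6:43 PM = 9 h 8 min; less 45 min break → 8 h 23 min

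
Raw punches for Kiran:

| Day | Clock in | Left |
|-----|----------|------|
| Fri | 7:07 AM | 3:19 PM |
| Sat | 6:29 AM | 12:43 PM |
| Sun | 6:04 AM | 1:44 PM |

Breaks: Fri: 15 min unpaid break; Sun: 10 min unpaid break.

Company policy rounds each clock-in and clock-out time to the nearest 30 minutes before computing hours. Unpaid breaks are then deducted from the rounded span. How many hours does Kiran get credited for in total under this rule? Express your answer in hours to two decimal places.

Fri: in 7:07 AM→7:00 AM, out 3:19 PM→3:30 PM; 8 h 30 min − 15 min = 8 h 15 min
Sat: in 6:29 AM→6:30 AM, out 12:43 PM→12:30 PM; 6 h 0 min
Sun: in 6:04 AM→6:00 AM, out 1:44 PM→1:30 PM; 7 h 30 min − 10 min = 7 h 20 min
Total credited: 21 h 35 min.

21.58 hours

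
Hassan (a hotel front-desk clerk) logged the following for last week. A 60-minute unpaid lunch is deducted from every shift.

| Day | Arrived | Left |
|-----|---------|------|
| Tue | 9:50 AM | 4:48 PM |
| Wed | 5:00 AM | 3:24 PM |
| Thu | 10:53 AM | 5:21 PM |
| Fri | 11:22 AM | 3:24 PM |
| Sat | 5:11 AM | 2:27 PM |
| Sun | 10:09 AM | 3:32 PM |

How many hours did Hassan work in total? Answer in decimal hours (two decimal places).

Tue: 9:50 AM–4:48 PM = 6 h 58 min; less 60 min break → 5 h 58 min
Wed: 5:00 AM–3:24 PM = 10 h 24 min; less 60 min break → 9 h 24 min
Thu: 10:53 AM–5:21 PM = 6 h 28 min; less 60 min break → 5 h 28 min
Fri: 11:22 AM–3:24 PM = 4 h 2 min; less 60 min break → 3 h 2 min
Sat: 5:11 AM–2:27 PM = 9 h 16 min; less 60 min break → 8 h 16 min
Sun: 10:09 AM–3:32 PM = 5 h 23 min; less 60 min break → 4 h 23 min
Total: 5 h 58 min + 9 h 24 min + 5 h 28 min + 3 h 2 min + 8 h 16 min + 4 h 23 min = 36 h 31 min.

36.52 hours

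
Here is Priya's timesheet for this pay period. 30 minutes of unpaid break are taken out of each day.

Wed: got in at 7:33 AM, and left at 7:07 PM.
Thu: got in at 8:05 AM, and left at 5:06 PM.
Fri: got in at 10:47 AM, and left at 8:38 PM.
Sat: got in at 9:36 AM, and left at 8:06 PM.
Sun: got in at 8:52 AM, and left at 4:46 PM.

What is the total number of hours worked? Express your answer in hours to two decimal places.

Wed: 7:33 AM–7:07 PM = 11 h 34 min; less 30 min break → 11 h 4 min
Thu: 8:05 AM–5:06 PM = 9 h 1 min; less 30 min break → 8 h 31 min
Fri: 10:47 AM–8:38 PM = 9 h 51 min; less 30 min break → 9 h 21 min
Sat: 9:36 AM–8:06 PM = 10 h 30 min; less 30 min break → 10 h 0 min
Sun: 8:52 AM–4:46 PM = 7 h 54 min; less 30 min break → 7 h 24 min
Total: 11 h 4 min + 8 h 31 min + 9 h 21 min + 10 h 0 min + 7 h 24 min = 46 h 20 min.

46.33 hours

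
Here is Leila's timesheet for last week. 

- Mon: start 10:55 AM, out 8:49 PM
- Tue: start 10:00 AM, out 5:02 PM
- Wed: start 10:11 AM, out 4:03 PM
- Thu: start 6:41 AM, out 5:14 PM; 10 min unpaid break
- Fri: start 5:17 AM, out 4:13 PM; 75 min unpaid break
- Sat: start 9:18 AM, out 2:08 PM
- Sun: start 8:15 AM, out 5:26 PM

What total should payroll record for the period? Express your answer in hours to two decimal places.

56.88 hours

Mon: 10:55 AM–8:49 PM = 9 h 54 min
Tue: 10:00 AM–5:02 PM = 7 h 2 min
Wed: 10:11 AM–4:03 PM = 5 h 52 min
Thu: 6:41 AM–5:14 PM = 10 h 33 min; less 10 min break → 10 h 23 min
Fri: 5:17 AM–4:13 PM = 10 h 56 min; less 75 min break → 9 h 41 min
Sat: 9:18 AM–2:08 PM = 4 h 50 min
Sun: 8:15 AM–5:26 PM = 9 h 11 min
Total: 9 h 54 min + 7 h 2 min + 5 h 52 min + 10 h 23 min + 9 h 41 min + 4 h 50 min + 9 h 11 min = 56 h 53 min.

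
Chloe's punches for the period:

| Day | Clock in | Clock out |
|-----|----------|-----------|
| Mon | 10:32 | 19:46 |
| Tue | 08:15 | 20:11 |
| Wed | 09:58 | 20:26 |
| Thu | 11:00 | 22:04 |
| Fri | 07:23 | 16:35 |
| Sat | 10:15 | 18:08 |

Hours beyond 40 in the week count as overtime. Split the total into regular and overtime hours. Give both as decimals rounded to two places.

Mon: 10:32–19:46 = 9 h 14 min
Tue: 08:15–20:11 = 11 h 56 min
Wed: 09:58–20:26 = 10 h 28 min
Thu: 11:00–22:04 = 11 h 4 min
Fri: 07:23–16:35 = 9 h 12 min
Sat: 10:15–18:08 = 7 h 53 min
Total worked: 59 h 47 min = 59.78 h.
Threshold 40 h → overtime 19 h 47 min, regular 40 h 0 min.

Regular 40.00 hours, overtime 19.78 hours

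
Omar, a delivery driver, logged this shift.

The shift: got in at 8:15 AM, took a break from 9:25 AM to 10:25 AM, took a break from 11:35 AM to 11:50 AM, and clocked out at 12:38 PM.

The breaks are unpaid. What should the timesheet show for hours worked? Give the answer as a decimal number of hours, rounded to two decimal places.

The shift: 8:15 AM–12:38 PM = 4 h 23 min; less 75 min break → 3 h 8 min

3.13 hours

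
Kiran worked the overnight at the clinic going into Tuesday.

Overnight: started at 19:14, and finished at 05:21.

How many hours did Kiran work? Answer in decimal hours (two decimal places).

10.12 hours

Overnight: 19:14 → midnight = 4 h 46 min; midnight → 05:21 = 5 h 21 min; span 10 h 7 min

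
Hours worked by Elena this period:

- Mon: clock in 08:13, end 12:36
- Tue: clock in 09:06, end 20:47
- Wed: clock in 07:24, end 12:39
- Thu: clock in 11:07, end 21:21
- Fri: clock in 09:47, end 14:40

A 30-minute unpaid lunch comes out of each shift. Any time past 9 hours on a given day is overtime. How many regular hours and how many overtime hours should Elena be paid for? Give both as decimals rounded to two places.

Mon: 08:13–12:36 = 4 h 23 min; less 30 min break → 3 h 53 min
Tue: 09:06–20:47 = 11 h 41 min; less 30 min break → 11 h 11 min
Wed: 07:24–12:39 = 5 h 15 min; less 30 min break → 4 h 45 min
Thu: 11:07–21:21 = 10 h 14 min; less 30 min break → 9 h 44 min
Fri: 09:47–14:40 = 4 h 53 min; less 30 min break → 4 h 23 min
Mon reg 3 h 53 min / OT 0 h 0 min; Tue reg 9 h 0 min / OT 2 h 11 min; Wed reg 4 h 45 min / OT 0 h 0 min; Thu reg 9 h 0 min / OT 0 h 44 min; Fri reg 4 h 23 min / OT 0 h 0 min.
Totals: regular 31 h 1 min, overtime 2 h 55 min.

Regular 31.02 hours, overtime 2.92 hours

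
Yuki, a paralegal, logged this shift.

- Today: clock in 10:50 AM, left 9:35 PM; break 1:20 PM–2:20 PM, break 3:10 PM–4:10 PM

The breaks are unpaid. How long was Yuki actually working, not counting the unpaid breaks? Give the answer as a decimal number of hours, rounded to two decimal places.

Today: 10:50 AM–9:35 PM = 10 h 45 min; less 120 min break → 8 h 45 min

8.75 hours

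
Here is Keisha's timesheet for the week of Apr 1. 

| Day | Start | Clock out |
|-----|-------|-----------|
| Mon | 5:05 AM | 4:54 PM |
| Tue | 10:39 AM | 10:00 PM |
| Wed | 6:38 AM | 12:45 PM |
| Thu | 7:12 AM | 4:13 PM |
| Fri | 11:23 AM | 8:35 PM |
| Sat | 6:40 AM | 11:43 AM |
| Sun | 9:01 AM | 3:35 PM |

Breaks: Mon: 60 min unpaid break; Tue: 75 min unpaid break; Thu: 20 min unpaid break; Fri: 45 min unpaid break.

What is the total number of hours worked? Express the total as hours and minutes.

Mon: 5:05 AM–4:54 PM = 11 h 49 min; less 60 min break → 10 h 49 min
Tue: 10:39 AM–10:00 PM = 11 h 21 min; less 75 min break → 10 h 6 min
Wed: 6:38 AM–12:45 PM = 6 h 7 min
Thu: 7:12 AM–4:13 PM = 9 h 1 min; less 20 min break → 8 h 41 min
Fri: 11:23 AM–8:35 PM = 9 h 12 min; less 45 min break → 8 h 27 min
Sat: 6:40 AM–11:43 AM = 5 h 3 min
Sun: 9:01 AM–3:35 PM = 6 h 34 min
Total: 10 h 49 min + 10 h 6 min + 6 h 7 min + 8 h 41 min + 8 h 27 min + 5 h 3 min + 6 h 34 min = 55 h 47 min.

55 h 47 min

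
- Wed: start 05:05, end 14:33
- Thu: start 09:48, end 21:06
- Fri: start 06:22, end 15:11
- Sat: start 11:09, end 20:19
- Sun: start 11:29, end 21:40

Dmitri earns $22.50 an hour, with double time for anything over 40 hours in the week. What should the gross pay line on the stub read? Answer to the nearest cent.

Wed: 05:05–14:33 = 9 h 28 min
Thu: 09:48–21:06 = 11 h 18 min
Fri: 06:22–15:11 = 8 h 49 min
Sat: 11:09–20:19 = 9 h 10 min
Sun: 11:29–21:40 = 10 h 11 min
Total worked: 48 h 56 min = 2936 min.
Regular 40 h 0 min = 2400 min at $22.50/h; overtime 8 h 56 min = 536 min at $45.00/h.
Pay = (2400 × $22.50 + 536 × $45.00) ÷ 60 = $1302.00.

$1302.00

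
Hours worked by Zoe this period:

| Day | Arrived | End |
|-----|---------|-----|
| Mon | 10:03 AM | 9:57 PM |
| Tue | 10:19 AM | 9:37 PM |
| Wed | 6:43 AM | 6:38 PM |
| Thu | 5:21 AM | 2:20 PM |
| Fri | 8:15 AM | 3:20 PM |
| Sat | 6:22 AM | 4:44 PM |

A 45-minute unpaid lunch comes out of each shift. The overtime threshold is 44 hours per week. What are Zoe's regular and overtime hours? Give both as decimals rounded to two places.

Regular 44.00 hours, overtime 13.05 hours

Mon: 10:03 AM–9:57 PM = 11 h 54 min; less 45 min break → 11 h 9 min
Tue: 10:19 AM–9:37 PM = 11 h 18 min; less 45 min break → 10 h 33 min
Wed: 6:43 AM–6:38 PM = 11 h 55 min; less 45 min break → 11 h 10 min
Thu: 5:21 AM–2:20 PM = 8 h 59 min; less 45 min break → 8 h 14 min
Fri: 8:15 AM–3:20 PM = 7 h 5 min; less 45 min break → 6 h 20 min
Sat: 6:22 AM–4:44 PM = 10 h 22 min; less 45 min break → 9 h 37 min
Total worked: 57 h 3 min = 57.05 h.
Threshold 44 h → overtime 13 h 3 min, regular 44 h 0 min.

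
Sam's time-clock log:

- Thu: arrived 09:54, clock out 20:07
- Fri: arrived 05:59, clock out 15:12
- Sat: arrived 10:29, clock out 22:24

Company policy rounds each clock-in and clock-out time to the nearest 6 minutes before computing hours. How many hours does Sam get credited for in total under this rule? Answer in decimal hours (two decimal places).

Thu: in 09:54→09:54, out 20:07→20:06; 10 h 12 min
Fri: in 05:59→06:00, out 15:12→15:12; 9 h 12 min
Sat: in 10:29→10:30, out 22:24→22:24; 11 h 54 min
Total credited: 31 h 18 min.

31.30 hours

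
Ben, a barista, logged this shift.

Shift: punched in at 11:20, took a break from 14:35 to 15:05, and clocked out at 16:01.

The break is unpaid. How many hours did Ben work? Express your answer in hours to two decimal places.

Shift: 11:20–16:01 = 4 h 41 min; less 30 min break → 4 h 11 min

4.18 hours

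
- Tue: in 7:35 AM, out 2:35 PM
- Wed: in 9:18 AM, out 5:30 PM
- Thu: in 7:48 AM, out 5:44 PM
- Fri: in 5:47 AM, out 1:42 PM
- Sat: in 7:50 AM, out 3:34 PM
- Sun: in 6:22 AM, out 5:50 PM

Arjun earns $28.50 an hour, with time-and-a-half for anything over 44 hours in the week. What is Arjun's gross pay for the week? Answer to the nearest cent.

Tue: 7:35 AM–2:35 PM = 7 h 0 min
Wed: 9:18 AM–5:30 PM = 8 h 12 min
Thu: 7:48 AM–5:44 PM = 9 h 56 min
Fri: 5:47 AM–1:42 PM = 7 h 55 min
Sat: 7:50 AM–3:34 PM = 7 h 44 min
Sun: 6:22 AM–5:50 PM = 11 h 28 min
Total worked: 52 h 15 min = 3135 min.
Regular 44 h 0 min = 2640 min at $28.50/h; overtime 8 h 15 min = 495 min at $42.75/h.
Pay = (2640 × $28.50 + 495 × $42.75) ÷ 60 = $1606.69.

$1606.69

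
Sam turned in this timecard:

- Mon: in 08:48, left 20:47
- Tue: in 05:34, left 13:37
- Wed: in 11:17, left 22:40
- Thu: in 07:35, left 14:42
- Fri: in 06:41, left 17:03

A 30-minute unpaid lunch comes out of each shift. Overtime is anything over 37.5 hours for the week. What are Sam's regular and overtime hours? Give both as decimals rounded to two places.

Regular 37.50 hours, overtime 8.90 hours

Mon: 08:48–20:47 = 11 h 59 min; less 30 min break → 11 h 29 min
Tue: 05:34–13:37 = 8 h 3 min; less 30 min break → 7 h 33 min
Wed: 11:17–22:40 = 11 h 23 min; less 30 min break → 10 h 53 min
Thu: 07:35–14:42 = 7 h 7 min; less 30 min break → 6 h 37 min
Fri: 06:41–17:03 = 10 h 22 min; less 30 min break → 9 h 52 min
Total worked: 46 h 24 min = 46.40 h.
Threshold 37.5 h → overtime 8 h 54 min, regular 37 h 30 min.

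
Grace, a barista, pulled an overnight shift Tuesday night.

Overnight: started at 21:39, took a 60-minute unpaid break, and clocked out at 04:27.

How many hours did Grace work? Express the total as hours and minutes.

5 h 48 min

Overnight: 21:39 → midnight = 2 h 21 min; midnight → 04:27 = 4 h 27 min; span 6 h 48 min; less 60 min break → 5 h 48 min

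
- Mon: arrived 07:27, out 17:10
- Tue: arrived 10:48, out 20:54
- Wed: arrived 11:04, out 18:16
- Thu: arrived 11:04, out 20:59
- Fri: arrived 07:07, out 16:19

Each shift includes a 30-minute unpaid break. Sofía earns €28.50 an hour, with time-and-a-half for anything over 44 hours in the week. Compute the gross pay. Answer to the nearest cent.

Mon: 07:27–17:10 = 9 h 43 min; less 30 min break → 9 h 13 min
Tue: 10:48–20:54 = 10 h 6 min; less 30 min break → 9 h 36 min
Wed: 11:04–18:16 = 7 h 12 min; less 30 min break → 6 h 42 min
Thu: 11:04–20:59 = 9 h 55 min; less 30 min break → 9 h 25 min
Fri: 07:07–16:19 = 9 h 12 min; less 30 min break → 8 h 42 min
Total worked: 43 h 38 min = 2618 min.
Regular 43 h 38 min = 2618 min at €28.50/h; overtime 0 h 0 min = 0 min at €42.75/h.
Pay = (2618 × €28.50 + 0 × €42.75) ÷ 60 = €1243.55.

€1243.55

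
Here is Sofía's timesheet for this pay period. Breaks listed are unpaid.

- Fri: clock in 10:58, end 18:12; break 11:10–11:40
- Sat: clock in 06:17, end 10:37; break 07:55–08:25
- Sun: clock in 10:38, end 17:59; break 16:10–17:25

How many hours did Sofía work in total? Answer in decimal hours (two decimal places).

Fri: 10:58–18:12 = 7 h 14 min; less 30 min break → 6 h 44 min
Sat: 06:17–10:37 = 4 h 20 min; less 30 min break → 3 h 50 min
Sun: 10:38–17:59 = 7 h 21 min; less 75 min break → 6 h 6 min
Total: 6 h 44 min + 3 h 50 min + 6 h 6 min = 16 h 40 min.

16.67 hours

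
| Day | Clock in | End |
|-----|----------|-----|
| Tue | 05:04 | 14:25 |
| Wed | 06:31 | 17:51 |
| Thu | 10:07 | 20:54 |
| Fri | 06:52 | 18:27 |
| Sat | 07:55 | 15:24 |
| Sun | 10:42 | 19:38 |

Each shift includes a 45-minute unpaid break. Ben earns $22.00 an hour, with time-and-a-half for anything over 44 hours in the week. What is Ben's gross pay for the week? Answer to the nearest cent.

Tue: 05:04–14:25 = 9 h 21 min; less 45 min break → 8 h 36 min
Wed: 06:31–17:51 = 11 h 20 min; less 45 min break → 10 h 35 min
Thu: 10:07–20:54 = 10 h 47 min; less 45 min break → 10 h 2 min
Fri: 06:52–18:27 = 11 h 35 min; less 45 min break → 10 h 50 min
Sat: 07:55–15:24 = 7 h 29 min; less 45 min break → 6 h 44 min
Sun: 10:42–19:38 = 8 h 56 min; less 45 min break → 8 h 11 min
Total worked: 54 h 58 min = 3298 min.
Regular 44 h 0 min = 2640 min at $22.00/h; overtime 10 h 58 min = 658 min at $33.00/h.
Pay = (2640 × $22.00 + 658 × $33.00) ÷ 60 = $1329.90.

$1329.90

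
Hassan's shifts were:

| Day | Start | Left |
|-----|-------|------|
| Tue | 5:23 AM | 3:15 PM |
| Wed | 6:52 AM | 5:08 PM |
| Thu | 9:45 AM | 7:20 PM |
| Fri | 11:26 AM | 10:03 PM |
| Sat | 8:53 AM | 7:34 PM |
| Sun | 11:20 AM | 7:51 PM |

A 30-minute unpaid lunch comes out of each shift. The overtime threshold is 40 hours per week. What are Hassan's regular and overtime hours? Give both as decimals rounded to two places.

Regular 40.00 hours, overtime 16.53 hours

Tue: 5:23 AM–3:15 PM = 9 h 52 min; less 30 min break → 9 h 22 min
Wed: 6:52 AM–5:08 PM = 10 h 16 min; less 30 min break → 9 h 46 min
Thu: 9:45 AM–7:20 PM = 9 h 35 min; less 30 min break → 9 h 5 min
Fri: 11:26 AM–10:03 PM = 10 h 37 min; less 30 min break → 10 h 7 min
Sat: 8:53 AM–7:34 PM = 10 h 41 min; less 30 min break → 10 h 11 min
Sun: 11:20 AM–7:51 PM = 8 h 31 min; less 30 min break → 8 h 1 min
Total worked: 56 h 32 min = 56.53 h.
Threshold 40 h → overtime 16 h 32 min, regular 40 h 0 min.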